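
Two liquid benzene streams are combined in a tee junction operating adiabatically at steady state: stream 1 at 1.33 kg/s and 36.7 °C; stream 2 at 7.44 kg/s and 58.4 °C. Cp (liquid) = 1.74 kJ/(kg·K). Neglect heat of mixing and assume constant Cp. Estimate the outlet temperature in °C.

T_out = 55.1 °C

Energy balance with Q = 0: Σ ṁᵢCp,ᵢ(T_out − Tᵢ) = 0
Σ ṁᵢCp,ᵢTᵢ = 1.33×1.74×36.7 + 7.44×1.74×58.4 = 840.95
Σ ṁᵢCp,ᵢ = 1.33×1.74 + 7.44×1.74 = 15.26
T_out = 840.95 / 15.26 = 55.109 °C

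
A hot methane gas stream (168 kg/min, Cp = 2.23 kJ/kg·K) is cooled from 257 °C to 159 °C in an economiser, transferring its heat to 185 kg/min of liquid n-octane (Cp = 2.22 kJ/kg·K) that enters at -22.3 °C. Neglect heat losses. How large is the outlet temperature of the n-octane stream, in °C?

T_c,out = 67.1 °C

Heat released by hot stream: Q = 168 × 2.23 × (257 − 159) = 36715 kJ/min
Energy balance on cold side (adiabatic exchanger): Q = ṁ_c·Cp_c·(T_c,out − T_c,in)
T_c,out = -22.3 + 36715/(185 × 2.22) = 67.095 °C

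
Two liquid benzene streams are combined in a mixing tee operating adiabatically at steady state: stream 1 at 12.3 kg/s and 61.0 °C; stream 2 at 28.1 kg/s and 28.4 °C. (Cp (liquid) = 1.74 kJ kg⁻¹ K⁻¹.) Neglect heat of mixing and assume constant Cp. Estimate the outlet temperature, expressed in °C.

T_out = 38.3 °C

Adiabatic, steady state ⇒ Σ ṁᵢCp,ᵢ(T_out − Tᵢ) = 0
Σ ṁᵢCp,ᵢTᵢ = 12.3×1.74×61.0 + 28.1×1.74×28.4 = 2694.1
Σ ṁᵢCp,ᵢ = 12.3×1.74 + 28.1×1.74 = 70.296
T_out = 2694.1 / 70.296 = 38.325 °C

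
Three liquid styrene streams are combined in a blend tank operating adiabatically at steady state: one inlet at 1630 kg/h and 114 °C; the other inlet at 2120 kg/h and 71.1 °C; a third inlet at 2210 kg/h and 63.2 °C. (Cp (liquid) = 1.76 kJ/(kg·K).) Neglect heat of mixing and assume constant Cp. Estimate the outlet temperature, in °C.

T_out = 79.9 °C

Adiabatic, steady state ⇒ Σ ṁᵢCp,ᵢ(T_out − Tᵢ) = 0
T_out = Σ ṁᵢCp,ᵢTᵢ / Σ ṁᵢCp,ᵢ
      = 838150 / 10490 = 79.903 °C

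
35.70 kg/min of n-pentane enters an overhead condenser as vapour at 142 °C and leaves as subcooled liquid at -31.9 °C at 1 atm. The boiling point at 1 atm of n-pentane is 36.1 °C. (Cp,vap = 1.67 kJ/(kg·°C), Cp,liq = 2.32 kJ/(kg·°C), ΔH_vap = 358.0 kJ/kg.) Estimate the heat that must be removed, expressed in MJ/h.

vapour 142→36.1 °C: -176.85 kJ/kg
condensation at 36.1 °C: -358 kJ/kg
liquid 36.1→-31.9 °C: -157.76 kJ/kg
Δh = -176.85 + -358 + -157.76 = -692.61 kJ/kg
Q = ṁ·Δh = 35.70 kg/min × -692.61 kJ/kg = -24726 kJ/min
|Q| = 412.1 kW = 1483.6 MJ/h

Q_c = 1480 MJ/h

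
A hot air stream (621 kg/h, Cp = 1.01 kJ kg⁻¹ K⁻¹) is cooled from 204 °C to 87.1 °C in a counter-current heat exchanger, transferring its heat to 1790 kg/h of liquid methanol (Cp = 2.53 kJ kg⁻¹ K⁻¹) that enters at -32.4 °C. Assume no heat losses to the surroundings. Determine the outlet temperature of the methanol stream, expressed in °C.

T_c,out = -16.2 °C

Heat released by hot stream: Q = 621 × 1.01 × (204 − 87.1) = 73321 kJ/h
Energy balance on cold side (adiabatic exchanger): Q = ṁ_c·Cp_c·(T_c,out − T_c,in)
T_c,out = -32.4 + 73321/(1790 × 2.53) = -16.21 °C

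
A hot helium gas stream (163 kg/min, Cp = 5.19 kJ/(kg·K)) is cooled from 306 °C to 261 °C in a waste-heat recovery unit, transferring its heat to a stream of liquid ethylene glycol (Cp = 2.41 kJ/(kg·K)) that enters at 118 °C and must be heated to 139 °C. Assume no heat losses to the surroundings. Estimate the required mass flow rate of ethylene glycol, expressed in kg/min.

Heat released by hot stream: Q = 163 × 5.19 × (306 − 261) = 38069 kJ/min
Energy balance on cold side (adiabatic exchanger): Q = ṁ_c·Cp_c·(T_c,out − T_c,in)
ṁ_c = 38069 / [2.41 × (139 − 118)] = 752.2 kg/min

ṁ_c = 752 kg/min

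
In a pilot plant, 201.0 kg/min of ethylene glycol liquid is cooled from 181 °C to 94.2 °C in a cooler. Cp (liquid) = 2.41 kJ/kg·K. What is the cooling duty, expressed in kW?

Q = ṁ·Cp·ΔT = 201.0 × 2.41 × (94.2 − 181) = -42047 kJ/min
Converting: 42047 / 60 s = 700.78 kW

Q_c = 701 kW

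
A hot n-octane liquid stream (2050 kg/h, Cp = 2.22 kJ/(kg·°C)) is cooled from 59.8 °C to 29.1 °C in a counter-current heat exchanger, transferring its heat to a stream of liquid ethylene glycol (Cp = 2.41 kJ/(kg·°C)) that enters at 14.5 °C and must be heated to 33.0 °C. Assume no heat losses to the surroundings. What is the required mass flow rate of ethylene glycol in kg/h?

Heat released by hot stream: Q = 2050 × 2.22 × (59.8 − 29.1) = 139720 kJ/h
Energy balance on cold side (adiabatic exchanger): Q = ṁ_c·Cp_c·(T_c,out − T_c,in)
ṁ_c = 139720 / [2.41 × (33.0 − 14.5)] = 3133.7 kg/h

ṁ_c = 3130 kg/h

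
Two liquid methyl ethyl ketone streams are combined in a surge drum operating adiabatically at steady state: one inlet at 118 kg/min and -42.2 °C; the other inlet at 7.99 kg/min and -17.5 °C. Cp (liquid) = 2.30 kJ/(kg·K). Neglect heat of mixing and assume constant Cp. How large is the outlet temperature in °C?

T_out = -40.6 °C

No heat crosses the boundary, so H_out = H_in.
Σ ṁᵢCp,ᵢTᵢ = 118×2.30×-42.2 + 7.99×2.30×-17.5 = -11775
Σ ṁᵢCp,ᵢ = 118×2.30 + 7.99×2.30 = 289.78
T_out = -11775 / 289.78 = -40.634 °C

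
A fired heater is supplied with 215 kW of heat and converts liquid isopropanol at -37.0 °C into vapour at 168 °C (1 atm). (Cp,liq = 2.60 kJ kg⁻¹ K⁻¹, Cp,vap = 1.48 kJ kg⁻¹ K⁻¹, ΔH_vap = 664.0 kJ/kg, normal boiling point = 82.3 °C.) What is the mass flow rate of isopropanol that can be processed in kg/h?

ṁ = 703 kg/h

Δh = 2.60×(82.3−-37.0) + 664.0 + 1.48×(168−82.3) = 1101 kJ/kg
Q = 215 kW = 215 kJ/s = 774000 kJ/h
ṁ = Q/Δh = 774000 / 1101 = 702.99 kg/h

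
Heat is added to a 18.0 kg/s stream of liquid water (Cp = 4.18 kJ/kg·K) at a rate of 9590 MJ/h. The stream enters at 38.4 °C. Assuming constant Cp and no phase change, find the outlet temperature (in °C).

T_out = 73.8 °C

Q = 9590 MJ/h = 2663.9 kJ/s
ΔT = Q/(ṁ·Cp) = 2663.9/(18.0×4.18) = 35.405 K
T_out = 38.4 + 35.405 = 73.805 °C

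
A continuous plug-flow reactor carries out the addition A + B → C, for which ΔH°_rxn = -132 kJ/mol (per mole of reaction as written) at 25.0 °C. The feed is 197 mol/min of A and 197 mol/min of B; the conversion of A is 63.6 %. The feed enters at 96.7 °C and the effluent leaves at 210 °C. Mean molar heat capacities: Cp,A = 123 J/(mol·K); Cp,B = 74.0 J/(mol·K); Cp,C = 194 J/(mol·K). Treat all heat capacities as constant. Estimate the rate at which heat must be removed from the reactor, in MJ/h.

Extent of reaction ξ = 0.636 × 197 = 125.29 mol/min
Reaction term: ξ·ΔH°_rxn = 125.29 × -132 = -16539 kJ/min
Sensible, feed 96.7→25 °C: -2782.6 kJ/min
Outlet flows (mol/min): A 71.708, B 71.708, C 125.29
Sensible, products 25→210 °C: 7110.1 kJ/min
Q = ΔH = -12211 kJ/min = -203.52 kW
Heat removed = 732.66 MJ/h

Q_out = 733 MJ/h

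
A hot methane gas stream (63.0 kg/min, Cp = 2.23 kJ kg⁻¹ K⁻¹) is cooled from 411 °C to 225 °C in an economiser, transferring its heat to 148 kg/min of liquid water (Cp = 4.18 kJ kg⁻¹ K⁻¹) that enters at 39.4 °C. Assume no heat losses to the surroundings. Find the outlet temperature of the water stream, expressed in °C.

T_c,out = 81.6 °C

Heat released by hot stream: Q = 63.0 × 2.23 × (411 − 225) = 26131 kJ/min
Energy balance on cold side (adiabatic exchanger): Q = ṁ_c·Cp_c·(T_c,out − T_c,in)
T_c,out = 39.4 + 26131/(148 × 4.18) = 81.64 °C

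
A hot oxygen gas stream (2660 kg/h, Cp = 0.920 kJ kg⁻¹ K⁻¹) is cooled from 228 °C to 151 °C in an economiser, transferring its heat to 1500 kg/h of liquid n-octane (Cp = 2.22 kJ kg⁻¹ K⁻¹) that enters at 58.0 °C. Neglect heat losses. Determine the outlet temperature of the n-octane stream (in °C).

T_c,out = 115 °C

Heat released by hot stream: Q = 2660 × 0.920 × (228 − 151) = 188430 kJ/h
Energy balance on cold side (adiabatic exchanger): Q = ṁ_c·Cp_c·(T_c,out − T_c,in)
T_c,out = 58.0 + 188430/(1500 × 2.22) = 114.59 °C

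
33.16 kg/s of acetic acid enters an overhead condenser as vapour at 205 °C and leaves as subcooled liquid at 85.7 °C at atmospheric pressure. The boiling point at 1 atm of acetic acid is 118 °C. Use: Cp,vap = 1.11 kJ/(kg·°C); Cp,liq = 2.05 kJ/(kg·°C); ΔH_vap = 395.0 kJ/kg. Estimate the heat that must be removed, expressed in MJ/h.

Q_c = 66600 MJ/h

vapour 205→118 °C: -96.57 kJ/kg
condensation at 118 °C: -395 kJ/kg
liquid 118→85.7 °C: -66.215 kJ/kg
Δh = -96.57 + -395 + -66.215 = -557.78 kJ/kg
Q = ṁ·Δh = 33.16 kg/s × -557.78 kJ/kg = -18496 kJ/s
|Q| = 18496 kW = 66586 MJ/h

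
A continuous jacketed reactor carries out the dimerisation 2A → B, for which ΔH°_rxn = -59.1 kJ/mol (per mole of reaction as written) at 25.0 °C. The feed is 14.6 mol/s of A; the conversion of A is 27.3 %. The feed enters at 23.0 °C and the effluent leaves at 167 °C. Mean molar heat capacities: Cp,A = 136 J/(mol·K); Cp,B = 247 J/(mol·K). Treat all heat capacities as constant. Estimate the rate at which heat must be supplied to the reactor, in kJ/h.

Q_in = 580000 kJ/h

Extent of reaction ξ = 0.273 × 14.6 / 2 = 1.9929 mol/s
Reaction term: ξ·ΔH°_rxn = 1.9929 × -59.1 = -117.78 kJ/s
Sensible, feed 23.0→25 °C: 3.9712 kJ/s
Outlet flows (mol/s): A 10.614, B 1.9929
Sensible, products 25→167 °C: 274.88 kJ/s
Q = ΔH = 161.07 kJ/s = 161.07 kW
Heat supplied = 579860 kJ/h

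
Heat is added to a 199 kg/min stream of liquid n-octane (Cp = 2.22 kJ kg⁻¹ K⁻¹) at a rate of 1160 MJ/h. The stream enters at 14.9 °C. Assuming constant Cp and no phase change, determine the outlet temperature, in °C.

Q = 1160 MJ/h = 19333 kJ/min
ΔT = Q/(ṁ·Cp) = 19333/(199×2.22) = 43.762 K
T_out = 14.9 + 43.762 = 58.662 °C

T_out = 58.7 °C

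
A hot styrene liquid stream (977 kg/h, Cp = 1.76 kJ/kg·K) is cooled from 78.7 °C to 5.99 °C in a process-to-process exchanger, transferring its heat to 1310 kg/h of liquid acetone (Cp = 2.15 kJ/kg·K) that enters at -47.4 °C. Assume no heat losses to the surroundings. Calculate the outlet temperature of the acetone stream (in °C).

Heat released by hot stream: Q = 977 × 1.76 × (78.7 − 5.99) = 125030 kJ/h
Energy balance on cold side (adiabatic exchanger): Q = ṁ_c·Cp_c·(T_c,out − T_c,in)
T_c,out = -47.4 + 125030/(1310 × 2.15) = -3.0093 °C

T_c,out = -3.01 °C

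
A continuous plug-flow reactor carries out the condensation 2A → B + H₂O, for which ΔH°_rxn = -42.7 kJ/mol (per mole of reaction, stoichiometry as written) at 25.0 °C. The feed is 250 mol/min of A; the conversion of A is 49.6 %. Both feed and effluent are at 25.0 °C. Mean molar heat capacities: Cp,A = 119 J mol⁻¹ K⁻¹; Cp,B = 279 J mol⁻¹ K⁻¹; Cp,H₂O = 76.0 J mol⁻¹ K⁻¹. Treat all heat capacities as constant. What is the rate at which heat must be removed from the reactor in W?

Q_out = 44100 W

Extent of reaction ξ = 0.496 × 250 / 2 = 62 mol/min
Reaction term: ξ·ΔH°_rxn = 62 × -42.7 = -2647.4 kJ/min
Q = ΔH = -2647.4 kJ/min = -44.123 kW
Heat removed = 44123 W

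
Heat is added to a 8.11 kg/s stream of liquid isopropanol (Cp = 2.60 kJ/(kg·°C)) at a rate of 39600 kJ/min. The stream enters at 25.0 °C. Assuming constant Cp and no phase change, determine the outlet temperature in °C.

Q = 39600 kJ/min = 660 kJ/s
ΔT = Q/(ṁ·Cp) = 660/(8.11×2.60) = 31.3 K
T_out = 25.0 + 31.3 = 56.3 °C

T_out = 56.3 °C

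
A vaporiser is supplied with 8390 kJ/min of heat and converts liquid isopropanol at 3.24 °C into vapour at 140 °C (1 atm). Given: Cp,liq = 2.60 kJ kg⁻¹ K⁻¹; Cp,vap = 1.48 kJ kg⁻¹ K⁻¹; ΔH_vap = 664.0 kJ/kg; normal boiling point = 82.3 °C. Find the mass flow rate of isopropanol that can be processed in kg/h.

Δh = 2.60×(82.3−3.24) + 664.0 + 1.48×(140−82.3) = 954.95 kJ/kg
Q = 8390 kJ/min = 139.83 kJ/s = 503400 kJ/h
ṁ = Q/Δh = 503400 / 954.95 = 527.15 kg/h

ṁ = 527 kg/h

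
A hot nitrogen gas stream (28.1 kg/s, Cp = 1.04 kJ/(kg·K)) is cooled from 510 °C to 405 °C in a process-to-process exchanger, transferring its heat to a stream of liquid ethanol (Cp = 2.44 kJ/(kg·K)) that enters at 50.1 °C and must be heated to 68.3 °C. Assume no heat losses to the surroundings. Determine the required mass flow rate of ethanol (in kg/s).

ṁ_c = 69.1 kg/s

Heat released by hot stream: Q = 28.1 × 1.04 × (510 − 405) = 3068.5 kJ/s
Energy balance on cold side (adiabatic exchanger): Q = ṁ_c·Cp_c·(T_c,out − T_c,in)
ṁ_c = 3068.5 / [2.44 × (68.3 − 50.1)] = 69.098 kg/s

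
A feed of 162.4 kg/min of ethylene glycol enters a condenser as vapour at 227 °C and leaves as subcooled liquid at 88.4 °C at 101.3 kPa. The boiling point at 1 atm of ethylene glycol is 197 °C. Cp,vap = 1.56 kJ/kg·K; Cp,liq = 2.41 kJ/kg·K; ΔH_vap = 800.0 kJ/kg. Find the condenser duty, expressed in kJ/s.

Q_c = 3000 kJ/s

vapour 227→197 °C: -46.8 kJ/kg
condensation at 197 °C: -800 kJ/kg
liquid 197→88.4 °C: -261.73 kJ/kg
Δh = -46.8 + -800 + -261.73 = -1108.5 kJ/kg
Q = ṁ·Δh = 162.4 kg/min × -1108.5 kJ/kg = -180020 kJ/min
|Q| = 3000.4 kW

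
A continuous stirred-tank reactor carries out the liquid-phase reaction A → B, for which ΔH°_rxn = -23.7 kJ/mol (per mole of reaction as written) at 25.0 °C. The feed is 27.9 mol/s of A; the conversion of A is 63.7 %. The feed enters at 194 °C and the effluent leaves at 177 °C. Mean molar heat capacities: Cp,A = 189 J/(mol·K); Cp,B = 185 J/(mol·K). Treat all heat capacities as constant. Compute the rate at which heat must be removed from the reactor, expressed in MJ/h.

Q_out = 1880 MJ/h

Extent of reaction ξ = 0.637 × 27.9 = 17.772 mol/s
Reaction term: ξ·ΔH°_rxn = 17.772 × -23.7 = -421.2 kJ/s
Sensible, feed 194→25 °C: -891.15 kJ/s
Outlet flows (mol/s): A 10.128, B 17.772
Sensible, products 25→177 °C: 790.71 kJ/s
Q = ΔH = -521.65 kJ/s = -521.65 kW
Heat removed = 1877.9 MJ/h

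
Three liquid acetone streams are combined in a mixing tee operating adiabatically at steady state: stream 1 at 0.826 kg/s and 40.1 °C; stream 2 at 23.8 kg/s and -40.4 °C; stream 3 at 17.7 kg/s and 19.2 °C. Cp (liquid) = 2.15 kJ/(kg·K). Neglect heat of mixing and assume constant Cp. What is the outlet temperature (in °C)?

No heat crosses the boundary, so H_out = H_in.
T_out = Σ ṁᵢCp,ᵢTᵢ / Σ ṁᵢCp,ᵢ
      = -1265.4 / 91.001 = -13.905 °C

T_out = -13.9 °C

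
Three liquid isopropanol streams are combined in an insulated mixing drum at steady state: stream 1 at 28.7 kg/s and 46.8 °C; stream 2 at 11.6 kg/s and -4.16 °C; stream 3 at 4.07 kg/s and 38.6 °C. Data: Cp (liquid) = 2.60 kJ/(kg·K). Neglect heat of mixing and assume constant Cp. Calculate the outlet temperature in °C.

Adiabatic, steady state ⇒ Σ ṁᵢCp,ᵢ(T_out − Tᵢ) = 0
T_out = Σ ṁᵢCp,ᵢTᵢ / Σ ṁᵢCp,ᵢ
      = 3775.2 / 115.36 = 32.725 °C

T_out = 32.7 °C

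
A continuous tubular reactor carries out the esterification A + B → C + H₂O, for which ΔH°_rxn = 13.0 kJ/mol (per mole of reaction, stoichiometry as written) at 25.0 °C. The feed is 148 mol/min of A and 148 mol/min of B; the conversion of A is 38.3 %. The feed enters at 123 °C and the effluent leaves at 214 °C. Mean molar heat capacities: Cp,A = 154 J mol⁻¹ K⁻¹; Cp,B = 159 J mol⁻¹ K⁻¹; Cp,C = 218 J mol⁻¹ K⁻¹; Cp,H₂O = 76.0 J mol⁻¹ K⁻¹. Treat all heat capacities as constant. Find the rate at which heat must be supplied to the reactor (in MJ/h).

Q_in = 285 MJ/h

Extent of reaction ξ = 0.383 × 148 = 56.684 mol/min
Reaction term: ξ·ΔH°_rxn = 56.684 × 13.0 = 736.89 kJ/min
Sensible, feed 123→25 °C: -4539.8 kJ/min
Outlet flows (mol/min): A 91.316, B 91.316, C 56.684, H₂O 56.684
Sensible, products 25→214 °C: 8551.7 kJ/min
Q = ΔH = 4748.8 kJ/min = 79.147 kW
Heat supplied = 284.93 MJ/h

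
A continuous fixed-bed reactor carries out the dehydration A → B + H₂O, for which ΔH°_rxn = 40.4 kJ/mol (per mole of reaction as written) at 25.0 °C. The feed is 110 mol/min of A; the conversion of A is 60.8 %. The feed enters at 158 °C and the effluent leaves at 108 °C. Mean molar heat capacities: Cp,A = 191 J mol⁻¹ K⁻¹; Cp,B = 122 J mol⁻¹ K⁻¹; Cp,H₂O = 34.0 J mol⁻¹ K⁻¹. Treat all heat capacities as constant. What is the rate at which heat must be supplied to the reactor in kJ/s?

Extent of reaction ξ = 0.608 × 110 = 66.88 mol/min
Reaction term: ξ·ΔH°_rxn = 66.88 × 40.4 = 2702 kJ/min
Sensible, feed 158→25 °C: -2794.3 kJ/min
Outlet flows (mol/min): A 43.12, B 66.88, H₂O 66.88
Sensible, products 25→108 °C: 1549.5 kJ/min
Q = ΔH = 1457.2 kJ/min = 24.286 kW
Heat supplied = 24.286 kJ/s

Q_in = 24.3 kJ/s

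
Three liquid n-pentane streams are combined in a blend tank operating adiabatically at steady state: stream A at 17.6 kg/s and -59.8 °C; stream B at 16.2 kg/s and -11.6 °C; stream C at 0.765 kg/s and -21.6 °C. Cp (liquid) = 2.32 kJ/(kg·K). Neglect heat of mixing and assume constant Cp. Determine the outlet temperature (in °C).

T_out = -36.4 °C

Adiabatic, steady state ⇒ Σ ṁᵢCp,ᵢ(T_out − Tᵢ) = 0
Σ ṁᵢCp,ᵢTᵢ = 17.6×2.32×-59.8 + 16.2×2.32×-11.6 + 0.765×2.32×-21.6 = -2916.1
Σ ṁᵢCp,ᵢ = 17.6×2.32 + 16.2×2.32 + 0.765×2.32 = 80.191
T_out = -2916.1 / 80.191 = -36.364 °C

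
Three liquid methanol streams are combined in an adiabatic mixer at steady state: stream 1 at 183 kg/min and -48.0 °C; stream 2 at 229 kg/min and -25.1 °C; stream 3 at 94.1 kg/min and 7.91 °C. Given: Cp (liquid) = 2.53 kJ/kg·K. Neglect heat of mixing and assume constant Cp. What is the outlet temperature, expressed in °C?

T_out = -27.2 °C

Energy balance with Q = 0: Σ ṁᵢCp,ᵢ(T_out − Tᵢ) = 0
Σ ṁᵢCp,ᵢTᵢ = 183×2.53×-48.0 + 229×2.53×-25.1 + 94.1×2.53×7.91 = -34883
Σ ṁᵢCp,ᵢ = 183×2.53 + 229×2.53 + 94.1×2.53 = 1280.4
T_out = -34883 / 1280.4 = -27.243 °C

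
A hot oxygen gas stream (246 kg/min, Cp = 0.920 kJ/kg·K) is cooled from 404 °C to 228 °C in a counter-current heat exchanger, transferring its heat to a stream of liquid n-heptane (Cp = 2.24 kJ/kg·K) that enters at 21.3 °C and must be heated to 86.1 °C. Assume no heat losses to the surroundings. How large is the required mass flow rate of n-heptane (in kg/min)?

Heat released by hot stream: Q = 246 × 0.920 × (404 − 228) = 39832 kJ/min
Energy balance on cold side (adiabatic exchanger): Q = ṁ_c·Cp_c·(T_c,out − T_c,in)
ṁ_c = 39832 / [2.24 × (86.1 − 21.3)] = 274.42 kg/min

ṁ_c = 274 kg/min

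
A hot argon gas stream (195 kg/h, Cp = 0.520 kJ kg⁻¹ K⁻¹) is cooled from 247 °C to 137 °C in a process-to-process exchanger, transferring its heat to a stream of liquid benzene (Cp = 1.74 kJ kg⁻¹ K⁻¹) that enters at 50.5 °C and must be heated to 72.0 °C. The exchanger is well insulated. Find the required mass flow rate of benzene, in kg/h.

Heat released by hot stream: Q = 195 × 0.520 × (247 − 137) = 11154 kJ/h
Energy balance on cold side (adiabatic exchanger): Q = ṁ_c·Cp_c·(T_c,out − T_c,in)
ṁ_c = 11154 / [1.74 × (72.0 − 50.5)] = 298.16 kg/h

ṁ_c = 298 kg/h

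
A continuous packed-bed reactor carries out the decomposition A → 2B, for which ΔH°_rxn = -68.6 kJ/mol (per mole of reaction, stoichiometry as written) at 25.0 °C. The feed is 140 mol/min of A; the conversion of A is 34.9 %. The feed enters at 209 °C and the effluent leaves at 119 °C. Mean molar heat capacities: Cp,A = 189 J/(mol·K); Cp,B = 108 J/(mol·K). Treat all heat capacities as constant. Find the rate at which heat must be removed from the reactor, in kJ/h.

Extent of reaction ξ = 0.349 × 140 = 48.86 mol/min
Reaction term: ξ·ΔH°_rxn = 48.86 × -68.6 = -3351.8 kJ/min
Sensible, feed 209→25 °C: -4868.6 kJ/min
Outlet flows (mol/min): A 91.14, B 97.72
Sensible, products 25→119 °C: 2611.2 kJ/min
Q = ΔH = -5609.2 kJ/min = -93.486 kW
Heat removed = 336550 kJ/h

Q_out = 337000 kJ/h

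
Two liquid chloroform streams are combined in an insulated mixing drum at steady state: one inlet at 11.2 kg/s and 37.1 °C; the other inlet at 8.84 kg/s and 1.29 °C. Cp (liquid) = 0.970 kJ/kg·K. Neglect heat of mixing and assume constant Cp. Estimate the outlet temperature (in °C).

Adiabatic, steady state ⇒ Σ ṁᵢCp,ᵢ(T_out − Tᵢ) = 0
Σ ṁᵢCp,ᵢTᵢ = 11.2×0.970×37.1 + 8.84×0.970×1.29 = 414.12
Σ ṁᵢCp,ᵢ = 11.2×0.970 + 8.84×0.970 = 19.439
T_out = 414.12 / 19.439 = 21.304 °C

T_out = 21.3 °C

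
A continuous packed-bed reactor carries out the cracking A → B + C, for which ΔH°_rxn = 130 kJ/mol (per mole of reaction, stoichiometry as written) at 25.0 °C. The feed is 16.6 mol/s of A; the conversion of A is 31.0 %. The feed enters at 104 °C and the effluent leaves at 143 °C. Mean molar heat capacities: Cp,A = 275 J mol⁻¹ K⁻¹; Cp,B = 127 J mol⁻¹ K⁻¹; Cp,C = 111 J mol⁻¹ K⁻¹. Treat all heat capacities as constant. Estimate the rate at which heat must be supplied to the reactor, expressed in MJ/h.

Extent of reaction ξ = 0.310 × 16.6 = 5.146 mol/s
Reaction term: ξ·ΔH°_rxn = 5.146 × 130 = 668.98 kJ/s
Sensible, feed 104→25 °C: -360.63 kJ/s
Outlet flows (mol/s): A 11.454, B 5.146, C 5.146
Sensible, products 25→143 °C: 516.2 kJ/s
Q = ΔH = 824.55 kJ/s = 824.55 kW
Heat supplied = 2968.4 MJ/h

Q_in = 2970 MJ/h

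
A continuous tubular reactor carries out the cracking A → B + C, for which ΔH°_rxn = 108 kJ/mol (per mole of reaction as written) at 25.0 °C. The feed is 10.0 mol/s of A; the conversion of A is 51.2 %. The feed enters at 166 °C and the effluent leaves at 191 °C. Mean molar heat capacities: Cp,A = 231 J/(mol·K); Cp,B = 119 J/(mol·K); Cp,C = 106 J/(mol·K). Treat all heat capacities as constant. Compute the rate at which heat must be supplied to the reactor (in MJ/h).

Q_in = 2180 MJ/h

Extent of reaction ξ = 0.512 × 10.0 = 5.12 mol/s
Reaction term: ξ·ΔH°_rxn = 5.12 × 108 = 552.96 kJ/s
Sensible, feed 166→25 °C: -325.71 kJ/s
Outlet flows (mol/s): A 4.88, B 5.12, C 5.12
Sensible, products 25→191 °C: 378.36 kJ/s
Q = ΔH = 605.61 kJ/s = 605.61 kW
Heat supplied = 2180.2 MJ/h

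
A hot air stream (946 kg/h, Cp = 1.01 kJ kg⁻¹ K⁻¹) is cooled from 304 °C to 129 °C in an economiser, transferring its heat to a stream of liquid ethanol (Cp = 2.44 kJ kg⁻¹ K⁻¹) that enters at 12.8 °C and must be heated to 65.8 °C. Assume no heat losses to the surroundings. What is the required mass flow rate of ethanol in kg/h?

Heat released by hot stream: Q = 946 × 1.01 × (304 − 129) = 167210 kJ/h
Energy balance on cold side (adiabatic exchanger): Q = ṁ_c·Cp_c·(T_c,out − T_c,in)
ṁ_c = 167210 / [2.44 × (65.8 − 12.8)] = 1293 kg/h

ṁ_c = 1290 kg/h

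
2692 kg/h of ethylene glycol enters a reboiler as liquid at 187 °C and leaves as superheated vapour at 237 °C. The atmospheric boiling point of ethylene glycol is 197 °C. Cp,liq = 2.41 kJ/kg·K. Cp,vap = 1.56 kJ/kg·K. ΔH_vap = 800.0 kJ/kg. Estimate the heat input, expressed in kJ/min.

Q = 39800 kJ/min

liquid 187→197 °C: 24.1 kJ/kg
vaporisation at 197 °C: 800 kJ/kg
vapour 197→237 °C: 62.4 kJ/kg
Δh = 24.1 + 800 + 62.4 = 886.5 kJ/kg
Q = ṁ·Δh = 2692 kg/h × 886.5 kJ/kg = 2.3865e+06 kJ/h
|Q| = 662.9 kW = 39774 kJ/min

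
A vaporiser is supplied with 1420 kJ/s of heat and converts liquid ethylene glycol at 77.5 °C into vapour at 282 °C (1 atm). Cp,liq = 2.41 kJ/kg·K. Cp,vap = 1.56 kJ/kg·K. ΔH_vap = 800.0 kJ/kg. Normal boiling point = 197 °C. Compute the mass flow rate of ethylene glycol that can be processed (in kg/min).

ṁ = 69.8 kg/min

Δh = 2.41×(197−77.5) + 800.0 + 1.56×(282−197) = 1220.6 kJ/kg
Q = 1420 kJ/s = 1420 kJ/s = 85200 kJ/min
ṁ = Q/Δh = 85200 / 1220.6 = 69.802 kg/min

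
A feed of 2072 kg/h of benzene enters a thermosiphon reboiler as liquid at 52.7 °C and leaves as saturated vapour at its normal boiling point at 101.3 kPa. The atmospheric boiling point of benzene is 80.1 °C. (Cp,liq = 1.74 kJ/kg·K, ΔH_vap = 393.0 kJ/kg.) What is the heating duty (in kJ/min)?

Q = 15200 kJ/min

liquid 52.7→80.1 °C: 47.676 kJ/kg
vaporisation at 80.1 °C: 393 kJ/kg
Δh = 47.676 + 393 = 440.68 kJ/kg
Q = ṁ·Δh = 2072 kg/h × 440.68 kJ/kg = 913080 kJ/h
|Q| = 253.63 kW = 15218 kJ/min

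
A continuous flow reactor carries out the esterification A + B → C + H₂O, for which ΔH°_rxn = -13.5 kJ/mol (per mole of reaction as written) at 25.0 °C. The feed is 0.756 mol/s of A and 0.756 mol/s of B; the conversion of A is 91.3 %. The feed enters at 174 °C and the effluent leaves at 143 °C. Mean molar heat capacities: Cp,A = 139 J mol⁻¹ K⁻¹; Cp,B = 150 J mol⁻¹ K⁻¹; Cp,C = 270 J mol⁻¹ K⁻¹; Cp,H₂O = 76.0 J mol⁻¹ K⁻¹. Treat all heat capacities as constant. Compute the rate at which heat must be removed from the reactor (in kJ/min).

Q_out = 687 kJ/min

Extent of reaction ξ = 0.913 × 0.756 = 0.69023 mol/s
Reaction term: ξ·ΔH°_rxn = 0.69023 × -13.5 = -9.3181 kJ/s
Sensible, feed 174→25 °C: -32.554 kJ/s
Outlet flows (mol/s): A 0.065772, B 0.065772, C 0.69023, H₂O 0.69023
Sensible, products 25→143 °C: 30.424 kJ/s
Q = ΔH = -11.449 kJ/s = -11.449 kW
Heat removed = 686.92 kJ/min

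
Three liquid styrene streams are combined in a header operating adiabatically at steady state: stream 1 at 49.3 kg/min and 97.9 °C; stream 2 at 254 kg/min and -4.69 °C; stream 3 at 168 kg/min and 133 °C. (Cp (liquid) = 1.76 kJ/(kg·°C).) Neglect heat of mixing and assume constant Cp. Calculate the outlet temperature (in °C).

T_out = 55.1 °C

Adiabatic, steady state ⇒ Σ ṁᵢCp,ᵢ(T_out − Tᵢ) = 0
T_out = Σ ṁᵢCp,ᵢTᵢ / Σ ṁᵢCp,ᵢ
      = 45723 / 829.49 = 55.122 °C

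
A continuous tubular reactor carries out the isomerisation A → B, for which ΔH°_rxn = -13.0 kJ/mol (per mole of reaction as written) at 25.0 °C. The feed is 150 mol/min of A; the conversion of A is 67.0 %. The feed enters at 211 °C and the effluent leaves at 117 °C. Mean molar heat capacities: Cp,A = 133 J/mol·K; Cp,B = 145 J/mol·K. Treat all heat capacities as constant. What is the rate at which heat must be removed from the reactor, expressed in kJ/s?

Q_out = 51.2 kJ/s

Extent of reaction ξ = 0.670 × 150 = 100.5 mol/min
Reaction term: ξ·ΔH°_rxn = 100.5 × -13.0 = -1306.5 kJ/min
Sensible, feed 211→25 °C: -3710.7 kJ/min
Outlet flows (mol/min): A 49.5, B 100.5
Sensible, products 25→117 °C: 1946.4 kJ/min
Q = ΔH = -3070.8 kJ/min = -51.181 kW
Heat removed = 51.181 kJ/s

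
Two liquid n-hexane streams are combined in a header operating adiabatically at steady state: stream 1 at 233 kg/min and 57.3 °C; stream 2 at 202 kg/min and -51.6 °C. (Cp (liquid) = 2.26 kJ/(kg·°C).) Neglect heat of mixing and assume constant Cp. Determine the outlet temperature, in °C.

No heat crosses the boundary, so H_out = H_in.
T_out = Σ ṁᵢCp,ᵢTᵢ / Σ ṁᵢCp,ᵢ
      = 6616.6 / 983.1 = 6.7303 °C

T_out = 6.73 °C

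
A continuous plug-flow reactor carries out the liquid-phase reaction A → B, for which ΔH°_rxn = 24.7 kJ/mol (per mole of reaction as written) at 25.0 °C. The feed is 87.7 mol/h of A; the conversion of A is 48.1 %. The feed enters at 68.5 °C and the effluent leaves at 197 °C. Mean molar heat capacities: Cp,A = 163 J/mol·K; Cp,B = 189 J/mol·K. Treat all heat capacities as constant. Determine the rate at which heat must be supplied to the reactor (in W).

Extent of reaction ξ = 0.481 × 87.7 = 42.184 mol/h
Reaction term: ξ·ΔH°_rxn = 42.184 × 24.7 = 1041.9 kJ/h
Sensible, feed 68.5→25 °C: -621.84 kJ/h
Outlet flows (mol/h): A 45.516, B 42.184
Sensible, products 25→197 °C: 2647.4 kJ/h
Q = ΔH = 3067.5 kJ/h = 0.85208 kW
Heat supplied = 852.08 W

Q_in = 852 W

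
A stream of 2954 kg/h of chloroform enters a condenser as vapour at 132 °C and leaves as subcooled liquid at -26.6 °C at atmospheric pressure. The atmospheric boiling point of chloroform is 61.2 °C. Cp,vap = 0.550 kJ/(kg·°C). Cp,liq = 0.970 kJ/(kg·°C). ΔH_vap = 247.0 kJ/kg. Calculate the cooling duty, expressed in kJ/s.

Q_c = 305 kJ/s

vapour 132→61.2 °C: -38.94 kJ/kg
condensation at 61.2 °C: -247 kJ/kg
liquid 61.2→-26.6 °C: -85.166 kJ/kg
Δh = -38.94 + -247 + -85.166 = -371.11 kJ/kg
Q = ṁ·Δh = 2954 kg/h × -371.11 kJ/kg = -1.0962e+06 kJ/h
|Q| = 304.51 kW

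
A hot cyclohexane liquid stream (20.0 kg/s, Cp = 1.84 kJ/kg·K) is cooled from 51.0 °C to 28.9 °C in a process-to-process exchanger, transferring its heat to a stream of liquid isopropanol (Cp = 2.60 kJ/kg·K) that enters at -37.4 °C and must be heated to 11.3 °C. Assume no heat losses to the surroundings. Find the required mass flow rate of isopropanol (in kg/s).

ṁ_c = 6.42 kg/s

Heat released by hot stream: Q = 20.0 × 1.84 × (51.0 − 28.9) = 813.28 kJ/s
Energy balance on cold side (adiabatic exchanger): Q = ṁ_c·Cp_c·(T_c,out − T_c,in)
ṁ_c = 813.28 / [2.60 × (11.3 − -37.4)] = 6.423 kg/s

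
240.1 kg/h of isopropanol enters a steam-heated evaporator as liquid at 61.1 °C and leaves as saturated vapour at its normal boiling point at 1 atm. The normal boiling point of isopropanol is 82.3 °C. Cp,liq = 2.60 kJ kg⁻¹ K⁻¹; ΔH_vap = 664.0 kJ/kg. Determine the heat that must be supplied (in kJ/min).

liquid 61.1→82.3 °C: 55.12 kJ/kg
vaporisation at 82.3 °C: 664 kJ/kg
Δh = 55.12 + 664 = 719.12 kJ/kg
Q = ṁ·Δh = 240.1 kg/h × 719.12 kJ/kg = 172660 kJ/h
|Q| = 47.961 kW = 2877.7 kJ/min

Q = 2880 kJ/min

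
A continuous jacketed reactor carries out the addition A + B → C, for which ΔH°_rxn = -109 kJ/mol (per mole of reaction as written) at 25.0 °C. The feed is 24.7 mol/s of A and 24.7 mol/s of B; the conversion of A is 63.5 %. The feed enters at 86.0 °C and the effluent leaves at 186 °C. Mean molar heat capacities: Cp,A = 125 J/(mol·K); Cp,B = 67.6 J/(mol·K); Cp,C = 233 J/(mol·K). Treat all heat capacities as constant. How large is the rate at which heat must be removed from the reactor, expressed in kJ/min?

Extent of reaction ξ = 0.635 × 24.7 = 15.684 mol/s
Reaction term: ξ·ΔH°_rxn = 15.684 × -109 = -1709.6 kJ/s
Sensible, feed 86.0→25 °C: -290.19 kJ/s
Outlet flows (mol/s): A 9.0155, B 9.0155, C 15.684
Sensible, products 25→186 °C: 867.93 kJ/s
Q = ΔH = -1131.9 kJ/s = -1131.9 kW
Heat removed = 67912 kJ/min

Q_out = 67900 kJ/min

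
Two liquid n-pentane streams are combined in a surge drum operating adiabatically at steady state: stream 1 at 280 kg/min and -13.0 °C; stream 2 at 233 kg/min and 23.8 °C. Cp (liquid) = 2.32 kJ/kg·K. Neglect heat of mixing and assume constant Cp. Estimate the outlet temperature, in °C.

T_out = 3.71 °C

Energy balance with Q = 0: Σ ṁᵢCp,ᵢ(T_out − Tᵢ) = 0
Σ ṁᵢCp,ᵢTᵢ = 280×2.32×-13.0 + 233×2.32×23.8 = 4420.5
Σ ṁᵢCp,ᵢ = 280×2.32 + 233×2.32 = 1190.2
T_out = 4420.5 / 1190.2 = 3.7142 °C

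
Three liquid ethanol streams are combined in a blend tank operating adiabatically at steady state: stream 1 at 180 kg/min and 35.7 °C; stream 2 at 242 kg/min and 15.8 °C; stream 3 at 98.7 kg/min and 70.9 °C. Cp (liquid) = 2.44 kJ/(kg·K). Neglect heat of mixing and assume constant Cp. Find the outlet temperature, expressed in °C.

Energy balance with Q = 0: Σ ṁᵢCp,ᵢ(T_out − Tᵢ) = 0
Σ ṁᵢCp,ᵢTᵢ = 180×2.44×35.7 + 242×2.44×15.8 + 98.7×2.44×70.9 = 42084
Σ ṁᵢCp,ᵢ = 180×2.44 + 242×2.44 + 98.7×2.44 = 1270.5
T_out = 42084 / 1270.5 = 33.124 °C

T_out = 33.1 °C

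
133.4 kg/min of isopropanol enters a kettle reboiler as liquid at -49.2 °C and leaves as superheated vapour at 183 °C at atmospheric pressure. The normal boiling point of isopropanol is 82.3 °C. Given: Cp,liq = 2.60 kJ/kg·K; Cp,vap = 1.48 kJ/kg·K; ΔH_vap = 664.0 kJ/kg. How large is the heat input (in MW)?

Q = 2.57 MW

liquid -49.2→82.3 °C: 341.9 kJ/kg
vaporisation at 82.3 °C: 664 kJ/kg
vapour 82.3→183 °C: 149.04 kJ/kg
Δh = 341.9 + 664 + 149.04 = 1154.9 kJ/kg
Q = ṁ·Δh = 133.4 kg/min × 1154.9 kJ/kg = 154070 kJ/min
|Q| = 2567.8 kW = 2.5678 MW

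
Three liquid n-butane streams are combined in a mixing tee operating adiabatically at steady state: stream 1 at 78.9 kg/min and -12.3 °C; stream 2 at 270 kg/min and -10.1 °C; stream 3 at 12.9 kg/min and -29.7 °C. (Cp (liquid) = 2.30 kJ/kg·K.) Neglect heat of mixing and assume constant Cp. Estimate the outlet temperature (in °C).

T_out = -11.3 °C

Energy balance with Q = 0: Σ ṁᵢCp,ᵢ(T_out − Tᵢ) = 0
Σ ṁᵢCp,ᵢTᵢ = 78.9×2.30×-12.3 + 270×2.30×-10.1 + 12.9×2.30×-29.7 = -9385.4
Σ ṁᵢCp,ᵢ = 78.9×2.30 + 270×2.30 + 12.9×2.30 = 832.14
T_out = -9385.4 / 832.14 = -11.279 °C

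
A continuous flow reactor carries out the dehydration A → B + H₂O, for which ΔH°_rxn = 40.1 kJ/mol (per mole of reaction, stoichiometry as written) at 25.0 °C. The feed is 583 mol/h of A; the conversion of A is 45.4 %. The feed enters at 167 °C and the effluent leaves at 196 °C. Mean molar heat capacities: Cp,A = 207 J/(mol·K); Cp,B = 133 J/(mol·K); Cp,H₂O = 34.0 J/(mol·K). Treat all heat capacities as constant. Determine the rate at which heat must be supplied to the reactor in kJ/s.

Extent of reaction ξ = 0.454 × 583 = 264.68 mol/h
Reaction term: ξ·ΔH°_rxn = 264.68 × 40.1 = 10614 kJ/h
Sensible, feed 167→25 °C: -17137 kJ/h
Outlet flows (mol/h): A 318.32, B 264.68, H₂O 264.68
Sensible, products 25→196 °C: 18826 kJ/h
Q = ΔH = 12303 kJ/h = 3.4175 kW
Heat supplied = 3.4175 kJ/s

Q_in = 3.42 kJ/s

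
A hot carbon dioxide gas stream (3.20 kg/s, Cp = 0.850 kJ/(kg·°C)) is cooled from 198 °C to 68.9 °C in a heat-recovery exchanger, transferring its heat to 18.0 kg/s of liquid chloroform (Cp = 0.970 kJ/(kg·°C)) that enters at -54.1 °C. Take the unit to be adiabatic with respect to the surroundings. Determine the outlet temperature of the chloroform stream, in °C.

Heat released by hot stream: Q = 3.20 × 0.850 × (198 − 68.9) = 351.15 kJ/s
Energy balance on cold side (adiabatic exchanger): Q = ṁ_c·Cp_c·(T_c,out − T_c,in)
T_c,out = -54.1 + 351.15/(18.0 × 0.970) = -33.988 °C

T_c,out = -34.0 °C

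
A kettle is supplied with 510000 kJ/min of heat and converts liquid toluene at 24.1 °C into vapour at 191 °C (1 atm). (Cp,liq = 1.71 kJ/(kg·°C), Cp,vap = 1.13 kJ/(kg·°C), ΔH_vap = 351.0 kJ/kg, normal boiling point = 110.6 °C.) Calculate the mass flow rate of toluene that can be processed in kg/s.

ṁ = 14.4 kg/s

Δh = 1.71×(110.6−24.1) + 351.0 + 1.13×(191−110.6) = 589.77 kJ/kg
Q = 510000 kJ/min = 8500 kJ/s = 8500 kJ/s
ṁ = Q/Δh = 8500 / 589.77 = 14.412 kg/s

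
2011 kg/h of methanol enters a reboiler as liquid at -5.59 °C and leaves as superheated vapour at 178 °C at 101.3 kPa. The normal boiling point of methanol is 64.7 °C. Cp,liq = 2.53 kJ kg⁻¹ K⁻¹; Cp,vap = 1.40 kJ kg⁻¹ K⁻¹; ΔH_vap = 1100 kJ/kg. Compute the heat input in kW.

liquid -5.59→64.7 °C: 177.83 kJ/kg
vaporisation at 64.7 °C: 1100 kJ/kg
vapour 64.7→178 °C: 158.62 kJ/kg
Δh = 177.83 + 1100 + 158.62 = 1436.5 kJ/kg
Q = ṁ·Δh = 2011 kg/h × 1436.5 kJ/kg = 2.8887e+06 kJ/h
|Q| = 802.42 kW

Q = 802 kW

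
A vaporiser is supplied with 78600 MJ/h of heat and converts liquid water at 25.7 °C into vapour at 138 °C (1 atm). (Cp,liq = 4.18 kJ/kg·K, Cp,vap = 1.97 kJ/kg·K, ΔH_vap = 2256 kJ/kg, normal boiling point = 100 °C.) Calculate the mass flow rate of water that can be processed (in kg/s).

Δh = 4.18×(100−25.7) + 2256 + 1.97×(138−100) = 2641.4 kJ/kg
Q = 78600 MJ/h = 21833 kJ/s = 21833 kJ/s
ṁ = Q/Δh = 21833 / 2641.4 = 8.2657 kg/s

ṁ = 8.27 kg/s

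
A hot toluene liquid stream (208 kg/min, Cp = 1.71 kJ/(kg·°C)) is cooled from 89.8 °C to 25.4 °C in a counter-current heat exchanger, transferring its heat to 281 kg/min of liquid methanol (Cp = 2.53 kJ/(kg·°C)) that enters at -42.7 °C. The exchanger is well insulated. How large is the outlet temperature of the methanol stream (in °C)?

Heat released by hot stream: Q = 208 × 1.71 × (89.8 − 25.4) = 22906 kJ/min
Energy balance on cold side (adiabatic exchanger): Q = ṁ_c·Cp_c·(T_c,out − T_c,in)
T_c,out = -42.7 + 22906/(281 × 2.53) = -10.481 °C

T_c,out = -10.5 °C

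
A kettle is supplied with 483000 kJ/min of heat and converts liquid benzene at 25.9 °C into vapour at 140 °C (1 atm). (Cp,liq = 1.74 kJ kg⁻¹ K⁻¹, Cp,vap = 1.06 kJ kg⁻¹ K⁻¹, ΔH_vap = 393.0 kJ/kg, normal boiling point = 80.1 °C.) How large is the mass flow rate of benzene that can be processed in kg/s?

ṁ = 14.6 kg/s

Δh = 1.74×(80.1−25.9) + 393.0 + 1.06×(140−80.1) = 550.8 kJ/kg
Q = 483000 kJ/min = 8050 kJ/s = 8050 kJ/s
ṁ = Q/Δh = 8050 / 550.8 = 14.615 kg/s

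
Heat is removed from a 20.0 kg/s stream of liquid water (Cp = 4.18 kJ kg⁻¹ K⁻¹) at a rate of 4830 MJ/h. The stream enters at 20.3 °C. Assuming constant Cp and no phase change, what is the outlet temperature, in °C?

T_out = 4.25 °C

Q = 4830 MJ/h = 1341.7 kJ/s
ΔT = Q/(ṁ·Cp) = 1341.7/(20.0×4.18) = 16.049 K
T_out = 20.3 − 16.049 = 4.2514 °C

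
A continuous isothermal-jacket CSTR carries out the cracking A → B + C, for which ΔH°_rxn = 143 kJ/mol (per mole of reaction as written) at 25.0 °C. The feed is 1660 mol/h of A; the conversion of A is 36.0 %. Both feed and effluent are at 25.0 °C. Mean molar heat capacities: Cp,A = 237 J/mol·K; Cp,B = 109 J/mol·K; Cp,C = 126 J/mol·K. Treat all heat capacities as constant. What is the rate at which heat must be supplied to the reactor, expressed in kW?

Extent of reaction ξ = 0.360 × 1660 = 597.6 mol/h
Reaction term: ξ·ΔH°_rxn = 597.6 × 143 = 85457 kJ/h
Q = ΔH = 85457 kJ/h = 23.738 kW
Heat supplied = 23.738 kW

Q_in = 23.7 kW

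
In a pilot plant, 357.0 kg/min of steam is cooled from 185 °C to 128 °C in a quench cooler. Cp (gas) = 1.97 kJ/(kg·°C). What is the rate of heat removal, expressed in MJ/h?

Q_c = 2410 MJ/h

Q = ṁ·Cp·ΔT = 357.0 × 1.97 × (128 − 185) = -40088 kJ/min
Converting: 40088 / 60 s = 668.13 kW
Cooling duty = 2405.3 MJ/h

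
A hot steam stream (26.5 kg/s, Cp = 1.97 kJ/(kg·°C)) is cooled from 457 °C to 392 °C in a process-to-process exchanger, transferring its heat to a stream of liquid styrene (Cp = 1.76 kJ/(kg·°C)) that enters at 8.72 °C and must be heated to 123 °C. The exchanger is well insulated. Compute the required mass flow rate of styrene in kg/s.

Heat released by hot stream: Q = 26.5 × 1.97 × (457 − 392) = 3393.3 kJ/s
Energy balance on cold side (adiabatic exchanger): Q = ṁ_c·Cp_c·(T_c,out − T_c,in)
ṁ_c = 3393.3 / [1.76 × (123 − 8.72)] = 16.871 kg/s

ṁ_c = 16.9 kg/s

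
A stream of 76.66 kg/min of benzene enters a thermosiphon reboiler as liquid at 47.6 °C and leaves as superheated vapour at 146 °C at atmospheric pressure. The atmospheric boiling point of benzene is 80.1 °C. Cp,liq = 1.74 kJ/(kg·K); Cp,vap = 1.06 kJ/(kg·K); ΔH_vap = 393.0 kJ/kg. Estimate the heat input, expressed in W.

Q = 664000 W

liquid 47.6→80.1 °C: 56.55 kJ/kg
vaporisation at 80.1 °C: 393 kJ/kg
vapour 80.1→146 °C: 69.854 kJ/kg
Δh = 56.55 + 393 + 69.854 = 519.4 kJ/kg
Q = ṁ·Δh = 76.66 kg/min × 519.4 kJ/kg = 39818 kJ/min
|Q| = 663.63 kW = 663630 W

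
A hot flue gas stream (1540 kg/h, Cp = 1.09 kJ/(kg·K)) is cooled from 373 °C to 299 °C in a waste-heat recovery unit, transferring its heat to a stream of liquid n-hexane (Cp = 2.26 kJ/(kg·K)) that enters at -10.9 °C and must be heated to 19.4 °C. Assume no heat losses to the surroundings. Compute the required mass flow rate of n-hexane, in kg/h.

ṁ_c = 1810 kg/h

Heat released by hot stream: Q = 1540 × 1.09 × (373 − 299) = 124220 kJ/h
Energy balance on cold side (adiabatic exchanger): Q = ṁ_c·Cp_c·(T_c,out − T_c,in)
ṁ_c = 124220 / [2.26 × (19.4 − -10.9)] = 1814 kg/h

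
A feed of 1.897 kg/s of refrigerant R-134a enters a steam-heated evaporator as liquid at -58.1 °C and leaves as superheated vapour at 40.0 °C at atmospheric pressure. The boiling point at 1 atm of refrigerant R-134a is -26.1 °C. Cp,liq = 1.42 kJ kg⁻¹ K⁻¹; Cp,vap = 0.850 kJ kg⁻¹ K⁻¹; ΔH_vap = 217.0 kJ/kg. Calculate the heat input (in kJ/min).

Q = 36300 kJ/min

liquid -58.1→-26.1 °C: 45.44 kJ/kg
vaporisation at -26.1 °C: 217 kJ/kg
vapour -26.1→40.0 °C: 56.185 kJ/kg
Δh = 45.44 + 217 + 56.185 = 318.62 kJ/kg
Q = ṁ·Δh = 1.897 kg/s × 318.62 kJ/kg = 604.43 kJ/s
|Q| = 604.43 kW = 36266 kJ/min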